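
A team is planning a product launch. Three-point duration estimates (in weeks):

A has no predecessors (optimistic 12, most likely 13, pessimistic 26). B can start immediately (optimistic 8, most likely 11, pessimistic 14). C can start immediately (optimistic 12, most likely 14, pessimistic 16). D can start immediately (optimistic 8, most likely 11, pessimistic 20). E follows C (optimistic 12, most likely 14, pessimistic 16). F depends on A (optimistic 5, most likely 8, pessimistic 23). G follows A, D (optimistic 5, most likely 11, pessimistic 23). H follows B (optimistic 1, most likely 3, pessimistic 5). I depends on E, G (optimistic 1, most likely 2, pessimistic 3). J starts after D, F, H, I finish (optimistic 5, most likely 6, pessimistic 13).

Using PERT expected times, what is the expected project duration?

te_A = (12 + 4·13 + 26)/6 = 90/6 = 15
te_B = (8 + 4·11 + 14)/6 = 66/6 = 11
te_C = (12 + 4·14 + 16)/6 = 84/6 = 14
te_D = (8 + 4·11 + 20)/6 = 72/6 = 12
te_E = (12 + 4·14 + 16)/6 = 84/6 = 14
te_F = (5 + 4·8 + 23)/6 = 60/6 = 10
te_G = (5 + 4·11 + 23)/6 = 72/6 = 12
te_H = (1 + 4·3 + 5)/6 = 18/6 = 3
te_I = (1 + 4·2 + 3)/6 = 12/6 = 2
te_J = (5 + 4·6 + 13)/6 = 42/6 = 7

Forward pass:
ES_A = 0; EF_A = 15
ES_B = 0; EF_B = 11
ES_C = 0; EF_C = 14
ES_D = 0; EF_D = 12
ES_E = 14; EF_E = 14+14 = 28
ES_F = 15; EF_F = 15+10 = 25
ES_G = max(EF_A=15, EF_D=12) = 15; EF_G = 15+12 = 27
ES_H = 11; EF_H = 11+3 = 14
ES_I = max(EF_E=28, EF_G=27) = 28; EF_I = 28+2 = 30
ES_J = max(EF_D=12, EF_F=25, EF_H=14, EF_I=30) = 30; EF_J = 30+7 = 37
Expected project duration μ = 37 weeks. Critical path: C → E → I → J.

37 weeks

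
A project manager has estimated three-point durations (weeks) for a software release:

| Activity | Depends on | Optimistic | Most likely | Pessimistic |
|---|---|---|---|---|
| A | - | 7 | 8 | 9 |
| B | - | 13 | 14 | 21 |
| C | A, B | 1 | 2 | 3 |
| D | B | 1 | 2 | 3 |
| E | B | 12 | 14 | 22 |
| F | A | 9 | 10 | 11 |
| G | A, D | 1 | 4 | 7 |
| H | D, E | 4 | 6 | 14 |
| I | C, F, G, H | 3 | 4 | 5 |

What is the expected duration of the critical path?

41 weeks

te_A = (7 + 4·8 + 9)/6 = 48/6 = 8
te_B = (13 + 4·14 + 21)/6 = 90/6 = 15
te_C = (1 + 4·2 + 3)/6 = 12/6 = 2
te_D = (1 + 4·2 + 3)/6 = 12/6 = 2
te_E = (12 + 4·14 + 22)/6 = 90/6 = 15
te_F = (9 + 4·10 + 11)/6 = 60/6 = 10
te_G = (1 + 4·4 + 7)/6 = 24/6 = 4
te_H = (4 + 4·6 + 14)/6 = 42/6 = 7
te_I = (3 + 4·4 + 5)/6 = 24/6 = 4

Forward pass:
ES_A = 0; EF_A = 8
ES_B = 0; EF_B = 15
ES_C = max(EF_A=8, EF_B=15) = 15; EF_C = 15+2 = 17
ES_D = 15; EF_D = 15+2 = 17
ES_E = 15; EF_E = 15+15 = 30
ES_F = 8; EF_F = 8+10 = 18
ES_G = max(EF_A=8, EF_D=17) = 17; EF_G = 17+4 = 21
ES_H = max(EF_D=17, EF_E=30) = 30; EF_H = 30+7 = 37
ES_I = max(EF_C=17, EF_F=18, EF_G=21, EF_H=37) = 37; EF_I = 37+4 = 41
Expected project duration μ = 41 weeks. Critical path: B → E → H → I.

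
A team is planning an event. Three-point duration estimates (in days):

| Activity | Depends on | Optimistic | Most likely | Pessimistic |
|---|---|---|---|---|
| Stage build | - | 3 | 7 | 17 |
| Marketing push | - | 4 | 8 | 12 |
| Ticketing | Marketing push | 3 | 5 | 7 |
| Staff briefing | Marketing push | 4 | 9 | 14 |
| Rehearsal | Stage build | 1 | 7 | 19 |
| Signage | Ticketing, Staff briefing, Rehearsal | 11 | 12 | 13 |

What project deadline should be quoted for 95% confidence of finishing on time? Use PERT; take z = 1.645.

te_Stage build = (3 + 4·7 + 17)/6 = 48/6 = 8; σ²_Stage build = ((17−3)/6)² = 5.444
te_Marketing push = (4 + 4·8 + 12)/6 = 48/6 = 8; σ²_Marketing push = ((12−4)/6)² = 1.778
te_Ticketing = (3 + 4·5 + 7)/6 = 30/6 = 5; σ²_Ticketing = ((7−3)/6)² = 0.444
te_Staff briefing = (4 + 4·9 + 14)/6 = 54/6 = 9; σ²_Staff briefing = ((14−4)/6)² = 2.778
te_Rehearsal = (1 + 4·7 + 19)/6 = 48/6 = 8; σ²_Rehearsal = ((19−1)/6)² = 9.000
te_Signage = (11 + 4·12 + 13)/6 = 72/6 = 12; σ²_Signage = ((13−11)/6)² = 0.111

Forward pass:
ES_Stage build = 0; EF_Stage build = 8
ES_Marketing push = 0; EF_Marketing push = 8
ES_Ticketing = 8; EF_Ticketing = 8+5 = 13
ES_Staff briefing = 8; EF_Staff briefing = 8+9 = 17
ES_Rehearsal = 8; EF_Rehearsal = 8+8 = 16
ES_Signage = max(EF_Ticketing=13, EF_Staff briefing=17, EF_Rehearsal=16) = 17; EF_Signage = 17+12 = 29
Expected project duration μ = 29 days. Critical path: Marketing push → Staff briefing → Signage.

Variance along critical path = 1.778 + 2.778 + 0.111 = 4.667; σ = 2.160 days.
D = μ + z·σ = 29 + 1.645·2.160 = 32.6 days

32.6 days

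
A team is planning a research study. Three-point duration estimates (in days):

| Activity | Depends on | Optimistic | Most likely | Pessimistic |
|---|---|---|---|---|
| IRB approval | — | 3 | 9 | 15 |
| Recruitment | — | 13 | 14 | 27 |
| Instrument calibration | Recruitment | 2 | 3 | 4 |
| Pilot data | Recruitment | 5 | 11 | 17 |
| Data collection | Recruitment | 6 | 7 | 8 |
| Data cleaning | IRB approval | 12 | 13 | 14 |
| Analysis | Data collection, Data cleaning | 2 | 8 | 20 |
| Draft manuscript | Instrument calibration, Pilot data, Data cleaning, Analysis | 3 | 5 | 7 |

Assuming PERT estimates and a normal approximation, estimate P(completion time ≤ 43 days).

te_IRB approval = (3 + 4·9 + 15)/6 = 54/6 = 9; σ²_IRB approval = ((15−3)/6)² = 4.000
te_Recruitment = (13 + 4·14 + 27)/6 = 96/6 = 16; σ²_Recruitment = ((27−13)/6)² = 5.444
te_Instrument calibration = (2 + 4·3 + 4)/6 = 18/6 = 3; σ²_Instrument calibration = ((4−2)/6)² = 0.111
te_Pilot data = (5 + 4·11 + 17)/6 = 66/6 = 11; σ²_Pilot data = ((17−5)/6)² = 4.000
te_Data collection = (6 + 4·7 + 8)/6 = 42/6 = 7; σ²_Data collection = ((8−6)/6)² = 0.111
te_Data cleaning = (12 + 4·13 + 14)/6 = 78/6 = 13; σ²_Data cleaning = ((14−12)/6)² = 0.111
te_Analysis = (2 + 4·8 + 20)/6 = 54/6 = 9; σ²_Analysis = ((20−2)/6)² = 9.000
te_Draft manuscript = (3 + 4·5 + 7)/6 = 30/6 = 5; σ²_Draft manuscript = ((7−3)/6)² = 0.444

Forward pass:
ES_IRB approval = 0; EF_IRB approval = 9
ES_Recruitment = 0; EF_Recruitment = 16
ES_Instrument calibration = 16; EF_Instrument calibration = 16+3 = 19
ES_Pilot data = 16; EF_Pilot data = 16+11 = 27
ES_Data collection = 16; EF_Data collection = 16+7 = 23
ES_Data cleaning = 9; EF_Data cleaning = 9+13 = 22
ES_Analysis = max(EF_Data collection=23, EF_Data cleaning=22) = 23; EF_Analysis = 23+9 = 32
ES_Draft manuscript = max(EF_Instrument calibration=19, EF_Pilot data=27, EF_Data cleaning=22, EF_Analysis=32) = 32; EF_Draft manuscript = 32+5 = 37
Expected project duration μ = 37 days. Critical path: Recruitment → Data collection → Analysis → Draft manuscript.

Variance along critical path = 5.444 + 0.111 + 9.000 + 0.444 = 15.000; σ = √15.000 = 3.873 days.
Z = (43 − 37) / 3.873 = 1.549
P(T ≤ 43) = Φ(1.549) ≈ 0.939

0.939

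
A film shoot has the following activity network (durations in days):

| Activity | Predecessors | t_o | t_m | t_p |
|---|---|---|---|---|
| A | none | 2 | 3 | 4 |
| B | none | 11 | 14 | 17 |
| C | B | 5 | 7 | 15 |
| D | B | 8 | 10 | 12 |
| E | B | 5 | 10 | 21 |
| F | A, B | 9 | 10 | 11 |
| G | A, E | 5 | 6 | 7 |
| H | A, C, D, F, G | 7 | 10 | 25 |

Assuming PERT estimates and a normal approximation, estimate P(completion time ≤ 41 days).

0.315

te_A = (2 + 4·3 + 4)/6 = 18/6 = 3; σ²_A = ((4−2)/6)² = 0.111
te_B = (11 + 4·14 + 17)/6 = 84/6 = 14; σ²_B = ((17−11)/6)² = 1.000
te_C = (5 + 4·7 + 15)/6 = 48/6 = 8; σ²_C = ((15−5)/6)² = 2.778
te_D = (8 + 4·10 + 12)/6 = 60/6 = 10; σ²_D = ((12−8)/6)² = 0.444
te_E = (5 + 4·10 + 21)/6 = 66/6 = 11; σ²_E = ((21−5)/6)² = 7.111
te_F = (9 + 4·10 + 11)/6 = 60/6 = 10; σ²_F = ((11−9)/6)² = 0.111
te_G = (5 + 4·6 + 7)/6 = 36/6 = 6; σ²_G = ((7−5)/6)² = 0.111
te_H = (7 + 4·10 + 25)/6 = 72/6 = 12; σ²_H = ((25−7)/6)² = 9.000

Forward pass:
ES_A = 0; EF_A = 3
ES_B = 0; EF_B = 14
ES_C = 14; EF_C = 14+8 = 22
ES_D = 14; EF_D = 14+10 = 24
ES_E = 14; EF_E = 14+11 = 25
ES_F = max(EF_A=3, EF_B=14) = 14; EF_F = 14+10 = 24
ES_G = max(EF_A=3, EF_E=25) = 25; EF_G = 25+6 = 31
ES_H = max(EF_A=3, EF_C=22, EF_D=24, EF_F=24, EF_G=31) = 31; EF_H = 31+12 = 43
Expected project duration μ = 43 days. Critical path: B → E → G → H.

Variance along critical path = 1.000 + 7.111 + 0.111 + 9.000 = 17.222; σ = √17.222 = 4.150 days.
Z = (41 − 43) / 4.150 = -0.482
P(T ≤ 41) = Φ(-0.482) ≈ 0.315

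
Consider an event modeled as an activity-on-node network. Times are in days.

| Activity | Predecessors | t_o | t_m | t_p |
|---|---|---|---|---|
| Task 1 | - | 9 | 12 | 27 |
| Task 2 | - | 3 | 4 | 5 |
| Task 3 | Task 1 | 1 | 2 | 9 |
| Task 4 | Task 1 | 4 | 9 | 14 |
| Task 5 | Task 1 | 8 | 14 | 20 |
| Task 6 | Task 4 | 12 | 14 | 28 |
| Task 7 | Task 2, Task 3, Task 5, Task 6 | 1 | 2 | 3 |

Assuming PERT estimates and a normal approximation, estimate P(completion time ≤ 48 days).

0.946

te_Task 1 = (9 + 4·12 + 27)/6 = 84/6 = 14; σ²_Task 1 = ((27−9)/6)² = 9.000
te_Task 2 = (3 + 4·4 + 5)/6 = 24/6 = 4; σ²_Task 2 = ((5−3)/6)² = 0.111
te_Task 3 = (1 + 4·2 + 9)/6 = 18/6 = 3; σ²_Task 3 = ((9−1)/6)² = 1.778
te_Task 4 = (4 + 4·9 + 14)/6 = 54/6 = 9; σ²_Task 4 = ((14−4)/6)² = 2.778
te_Task 5 = (8 + 4·14 + 20)/6 = 84/6 = 14; σ²_Task 5 = ((20−8)/6)² = 4.000
te_Task 6 = (12 + 4·14 + 28)/6 = 96/6 = 16; σ²_Task 6 = ((28−12)/6)² = 7.111
te_Task 7 = (1 + 4·2 + 3)/6 = 12/6 = 2; σ²_Task 7 = ((3−1)/6)² = 0.111

Forward pass:
ES_Task 1 = 0; EF_Task 1 = 14
ES_Task 2 = 0; EF_Task 2 = 4
ES_Task 3 = 14; EF_Task 3 = 14+3 = 17
ES_Task 4 = 14; EF_Task 4 = 14+9 = 23
ES_Task 5 = 14; EF_Task 5 = 14+14 = 28
ES_Task 6 = 23; EF_Task 6 = 23+16 = 39
ES_Task 7 = max(EF_Task 2=4, EF_Task 3=17, EF_Task 5=28, EF_Task 6=39) = 39; EF_Task 7 = 39+2 = 41
Expected project duration μ = 41 days. Critical path: Task 1 → Task 4 → Task 6 → Task 7.

Variance along critical path = 9.000 + 2.778 + 7.111 + 0.111 = 19.000; σ = √19.000 = 4.359 days.
Z = (48 − 41) / 4.359 = 1.606
P(T ≤ 48) = Φ(1.606) ≈ 0.946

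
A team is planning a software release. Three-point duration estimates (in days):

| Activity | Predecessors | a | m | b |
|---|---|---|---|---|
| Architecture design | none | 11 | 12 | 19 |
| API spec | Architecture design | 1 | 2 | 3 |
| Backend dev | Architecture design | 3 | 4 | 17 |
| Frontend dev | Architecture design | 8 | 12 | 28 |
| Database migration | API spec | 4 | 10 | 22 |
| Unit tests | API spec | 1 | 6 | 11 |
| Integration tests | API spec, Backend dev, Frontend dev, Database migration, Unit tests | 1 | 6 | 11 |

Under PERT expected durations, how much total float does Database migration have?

1 days

te_Architecture design = (11 + 4·12 + 19)/6 = 78/6 = 13
te_API spec = (1 + 4·2 + 3)/6 = 12/6 = 2
te_Backend dev = (3 + 4·4 + 17)/6 = 36/6 = 6
te_Frontend dev = (8 + 4·12 + 28)/6 = 84/6 = 14
te_Database migration = (4 + 4·10 + 22)/6 = 66/6 = 11
te_Unit tests = (1 + 4·6 + 11)/6 = 36/6 = 6
te_Integration tests = (1 + 4·6 + 11)/6 = 36/6 = 6

Forward pass:
ES_Architecture design = 0; EF_Architecture design = 13
ES_API spec = 13; EF_API spec = 13+2 = 15
ES_Backend dev = 13; EF_Backend dev = 13+6 = 19
ES_Frontend dev = 13; EF_Frontend dev = 13+14 = 27
ES_Database migration = 15; EF_Database migration = 15+11 = 26
ES_Unit tests = 15; EF_Unit tests = 15+6 = 21
ES_Integration tests = max(EF_API spec=15, EF_Backend dev=19, EF_Frontend dev=27, EF_Database migration=26, EF_Unit tests=21) = 27; EF_Integration tests = 27+6 = 33
Expected project duration μ = 33 days. Critical path: Architecture design → Frontend dev → Integration tests.

Backward pass:
LF_Integration tests = 33; LS_Integration tests = 33−6 = 27
LF_Unit tests = LS_Integration tests = 27; LS_Unit tests = 27−6 = 21
LF_Database migration = LS_Integration tests = 27; LS_Database migration = 27−11 = 16
LF_Frontend dev = LS_Integration tests = 27; LS_Frontend dev = 27−14 = 13
LF_Backend dev = LS_Integration tests = 27; LS_Backend dev = 27−6 = 21
LF_API spec = min(LS_Database migration=16, LS_Unit tests=21, LS_Integration tests=27) = 16; LS_API spec = 16−2 = 14
LF_Architecture design = min(LS_API spec=14, LS_Backend dev=21, LS_Frontend dev=13) = 13; LS_Architecture design = 13−13 = 0
Slack_Database migration = LS_Database migration − ES_Database migration = 16 − 15 = 1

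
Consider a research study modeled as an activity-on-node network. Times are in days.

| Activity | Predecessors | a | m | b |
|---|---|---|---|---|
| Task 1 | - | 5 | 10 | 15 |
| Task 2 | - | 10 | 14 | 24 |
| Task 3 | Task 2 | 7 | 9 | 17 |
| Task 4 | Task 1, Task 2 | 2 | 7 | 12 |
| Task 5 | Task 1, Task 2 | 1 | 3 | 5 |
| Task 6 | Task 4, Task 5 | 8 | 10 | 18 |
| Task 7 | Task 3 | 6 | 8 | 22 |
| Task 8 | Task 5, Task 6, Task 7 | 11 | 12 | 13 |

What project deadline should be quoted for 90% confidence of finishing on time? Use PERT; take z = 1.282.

52.0 days

te_Task 1 = (5 + 4·10 + 15)/6 = 60/6 = 10; σ²_Task 1 = ((15−5)/6)² = 2.778
te_Task 2 = (10 + 4·14 + 24)/6 = 90/6 = 15; σ²_Task 2 = ((24−10)/6)² = 5.444
te_Task 3 = (7 + 4·9 + 17)/6 = 60/6 = 10; σ²_Task 3 = ((17−7)/6)² = 2.778
te_Task 4 = (2 + 4·7 + 12)/6 = 42/6 = 7; σ²_Task 4 = ((12−2)/6)² = 2.778
te_Task 5 = (1 + 4·3 + 5)/6 = 18/6 = 3; σ²_Task 5 = ((5−1)/6)² = 0.444
te_Task 6 = (8 + 4·10 + 18)/6 = 66/6 = 11; σ²_Task 6 = ((18−8)/6)² = 2.778
te_Task 7 = (6 + 4·8 + 22)/6 = 60/6 = 10; σ²_Task 7 = ((22−6)/6)² = 7.111
te_Task 8 = (11 + 4·12 + 13)/6 = 72/6 = 12; σ²_Task 8 = ((13−11)/6)² = 0.111

Forward pass:
ES_Task 1 = 0; EF_Task 1 = 10
ES_Task 2 = 0; EF_Task 2 = 15
ES_Task 3 = 15; EF_Task 3 = 15+10 = 25
ES_Task 4 = max(EF_Task 1=10, EF_Task 2=15) = 15; EF_Task 4 = 15+7 = 22
ES_Task 5 = max(EF_Task 1=10, EF_Task 2=15) = 15; EF_Task 5 = 15+3 = 18
ES_Task 6 = max(EF_Task 4=22, EF_Task 5=18) = 22; EF_Task 6 = 22+11 = 33
ES_Task 7 = 25; EF_Task 7 = 25+10 = 35
ES_Task 8 = max(EF_Task 5=18, EF_Task 6=33, EF_Task 7=35) = 35; EF_Task 8 = 35+12 = 47
Expected project duration μ = 47 days. Critical path: Task 2 → Task 3 → Task 7 → Task 8.

Variance along critical path = 5.444 + 2.778 + 7.111 + 0.111 = 15.444; σ = 3.930 days.
D = μ + z·σ = 47 + 1.282·3.930 = 52.0 days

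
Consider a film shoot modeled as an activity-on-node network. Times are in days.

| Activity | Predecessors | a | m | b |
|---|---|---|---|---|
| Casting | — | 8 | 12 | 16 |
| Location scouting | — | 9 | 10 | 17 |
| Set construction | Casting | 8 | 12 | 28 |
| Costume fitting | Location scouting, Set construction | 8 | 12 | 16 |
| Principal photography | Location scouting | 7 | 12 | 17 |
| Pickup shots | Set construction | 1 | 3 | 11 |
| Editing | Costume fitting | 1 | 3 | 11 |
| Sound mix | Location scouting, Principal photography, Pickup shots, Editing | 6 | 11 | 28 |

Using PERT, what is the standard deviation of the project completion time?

te_Casting = (8 + 4·12 + 16)/6 = 72/6 = 12; σ²_Casting = ((16−8)/6)² = 1.778
te_Location scouting = (9 + 4·10 + 17)/6 = 66/6 = 11; σ²_Location scouting = ((17−9)/6)² = 1.778
te_Set construction = (8 + 4·12 + 28)/6 = 84/6 = 14; σ²_Set construction = ((28−8)/6)² = 11.111
te_Costume fitting = (8 + 4·12 + 16)/6 = 72/6 = 12; σ²_Costume fitting = ((16−8)/6)² = 1.778
te_Principal photography = (7 + 4·12 + 17)/6 = 72/6 = 12; σ²_Principal photography = ((17−7)/6)² = 2.778
te_Pickup shots = (1 + 4·3 + 11)/6 = 24/6 = 4; σ²_Pickup shots = ((11−1)/6)² = 2.778
te_Editing = (1 + 4·3 + 11)/6 = 24/6 = 4; σ²_Editing = ((11−1)/6)² = 2.778
te_Sound mix = (6 + 4·11 + 28)/6 = 78/6 = 13; σ²_Sound mix = ((28−6)/6)² = 13.444

Forward pass:
ES_Casting = 0; EF_Casting = 12
ES_Location scouting = 0; EF_Location scouting = 11
ES_Set construction = 12; EF_Set construction = 12+14 = 26
ES_Costume fitting = max(EF_Location scouting=11, EF_Set construction=26) = 26; EF_Costume fitting = 26+12 = 38
ES_Principal photography = 11; EF_Principal photography = 11+12 = 23
ES_Pickup shots = 26; EF_Pickup shots = 26+4 = 30
ES_Editing = 38; EF_Editing = 38+4 = 42
ES_Sound mix = max(EF_Location scouting=11, EF_Principal photography=23, EF_Pickup shots=30, EF_Editing=42) = 42; EF_Sound mix = 42+13 = 55
Expected project duration μ = 55 days. Critical path: Casting → Set construction → Costume fitting → Editing → Sound mix.

Variance along critical path = 1.778 + 11.111 + 1.778 + 2.778 + 13.444 = 30.889
σ = √30.889 = 5.558 days

5.56 days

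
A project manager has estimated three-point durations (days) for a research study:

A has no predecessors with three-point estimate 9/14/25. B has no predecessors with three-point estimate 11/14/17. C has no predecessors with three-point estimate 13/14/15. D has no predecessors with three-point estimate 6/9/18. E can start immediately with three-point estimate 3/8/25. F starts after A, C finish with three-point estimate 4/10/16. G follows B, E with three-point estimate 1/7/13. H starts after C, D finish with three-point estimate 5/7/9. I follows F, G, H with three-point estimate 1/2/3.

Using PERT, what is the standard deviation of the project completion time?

te_A = (9 + 4·14 + 25)/6 = 90/6 = 15; σ²_A = ((25−9)/6)² = 7.111
te_B = (11 + 4·14 + 17)/6 = 84/6 = 14; σ²_B = ((17−11)/6)² = 1.000
te_C = (13 + 4·14 + 15)/6 = 84/6 = 14; σ²_C = ((15−13)/6)² = 0.111
te_D = (6 + 4·9 + 18)/6 = 60/6 = 10; σ²_D = ((18−6)/6)² = 4.000
te_E = (3 + 4·8 + 25)/6 = 60/6 = 10; σ²_E = ((25−3)/6)² = 13.444
te_F = (4 + 4·10 + 16)/6 = 60/6 = 10; σ²_F = ((16−4)/6)² = 4.000
te_G = (1 + 4·7 + 13)/6 = 42/6 = 7; σ²_G = ((13−1)/6)² = 4.000
te_H = (5 + 4·7 + 9)/6 = 42/6 = 7; σ²_H = ((9−5)/6)² = 0.444
te_I = (1 + 4·2 + 3)/6 = 12/6 = 2; σ²_I = ((3−1)/6)² = 0.111

Forward pass:
ES_A = 0; EF_A = 15
ES_B = 0; EF_B = 14
ES_C = 0; EF_C = 14
ES_D = 0; EF_D = 10
ES_E = 0; EF_E = 10
ES_F = max(EF_A=15, EF_C=14) = 15; EF_F = 15+10 = 25
ES_G = max(EF_B=14, EF_E=10) = 14; EF_G = 14+7 = 21
ES_H = max(EF_C=14, EF_D=10) = 14; EF_H = 14+7 = 21
ES_I = max(EF_F=25, EF_G=21, EF_H=21) = 25; EF_I = 25+2 = 27
Expected project duration μ = 27 days. Critical path: A → F → I.

Variance along critical path = 7.111 + 4.000 + 0.111 = 11.222
σ = √11.222 = 3.350 days

3.35 days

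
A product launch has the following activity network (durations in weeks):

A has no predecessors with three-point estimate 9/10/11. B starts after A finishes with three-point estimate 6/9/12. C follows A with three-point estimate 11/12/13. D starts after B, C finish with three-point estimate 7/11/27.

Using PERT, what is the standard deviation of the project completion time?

te_A = (9 + 4·10 + 11)/6 = 60/6 = 10; σ²_A = ((11−9)/6)² = 0.111
te_B = (6 + 4·9 + 12)/6 = 54/6 = 9; σ²_B = ((12−6)/6)² = 1.000
te_C = (11 + 4·12 + 13)/6 = 72/6 = 12; σ²_C = ((13−11)/6)² = 0.111
te_D = (7 + 4·11 + 27)/6 = 78/6 = 13; σ²_D = ((27−7)/6)² = 11.111

Forward pass:
ES_A = 0; EF_A = 10
ES_B = 10; EF_B = 10+9 = 19
ES_C = 10; EF_C = 10+12 = 22
ES_D = max(EF_B=19, EF_C=22) = 22; EF_D = 22+13 = 35
Expected project duration μ = 35 weeks. Critical path: A → C → D.

Variance along critical path = 0.111 + 0.111 + 11.111 = 11.333
σ = √11.333 = 3.367 weeks

3.37 weeks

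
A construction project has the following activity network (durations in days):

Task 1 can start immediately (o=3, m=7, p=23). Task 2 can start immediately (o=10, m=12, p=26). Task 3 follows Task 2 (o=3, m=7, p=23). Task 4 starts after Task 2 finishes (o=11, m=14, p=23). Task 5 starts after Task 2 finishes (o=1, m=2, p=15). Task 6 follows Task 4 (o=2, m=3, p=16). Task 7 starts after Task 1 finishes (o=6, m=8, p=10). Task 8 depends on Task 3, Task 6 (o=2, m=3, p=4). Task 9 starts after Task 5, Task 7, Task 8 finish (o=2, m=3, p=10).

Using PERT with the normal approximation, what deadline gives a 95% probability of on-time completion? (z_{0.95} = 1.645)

te_Task 1 = (3 + 4·7 + 23)/6 = 54/6 = 9; σ²_Task 1 = ((23−3)/6)² = 11.111
te_Task 2 = (10 + 4·12 + 26)/6 = 84/6 = 14; σ²_Task 2 = ((26−10)/6)² = 7.111
te_Task 3 = (3 + 4·7 + 23)/6 = 54/6 = 9; σ²_Task 3 = ((23−3)/6)² = 11.111
te_Task 4 = (11 + 4·14 + 23)/6 = 90/6 = 15; σ²_Task 4 = ((23−11)/6)² = 4.000
te_Task 5 = (1 + 4·2 + 15)/6 = 24/6 = 4; σ²_Task 5 = ((15−1)/6)² = 5.444
te_Task 6 = (2 + 4·3 + 16)/6 = 30/6 = 5; σ²_Task 6 = ((16−2)/6)² = 5.444
te_Task 7 = (6 + 4·8 + 10)/6 = 48/6 = 8; σ²_Task 7 = ((10−6)/6)² = 0.444
te_Task 8 = (2 + 4·3 + 4)/6 = 18/6 = 3; σ²_Task 8 = ((4−2)/6)² = 0.111
te_Task 9 = (2 + 4·3 + 10)/6 = 24/6 = 4; σ²_Task 9 = ((10−2)/6)² = 1.778

Forward pass:
ES_Task 1 = 0; EF_Task 1 = 9
ES_Task 2 = 0; EF_Task 2 = 14
ES_Task 3 = 14; EF_Task 3 = 14+9 = 23
ES_Task 4 = 14; EF_Task 4 = 14+15 = 29
ES_Task 5 = 14; EF_Task 5 = 14+4 = 18
ES_Task 6 = 29; EF_Task 6 = 29+5 = 34
ES_Task 7 = 9; EF_Task 7 = 9+8 = 17
ES_Task 8 = max(EF_Task 3=23, EF_Task 6=34) = 34; EF_Task 8 = 34+3 = 37
ES_Task 9 = max(EF_Task 5=18, EF_Task 7=17, EF_Task 8=37) = 37; EF_Task 9 = 37+4 = 41
Expected project duration μ = 41 days. Critical path: Task 2 → Task 4 → Task 6 → Task 8 → Task 9.

Variance along critical path = 7.111 + 4.000 + 5.444 + 0.111 + 1.778 = 18.444; σ = 4.295 days.
D = μ + z·σ = 41 + 1.645·4.295 = 48.1 days

48.1 days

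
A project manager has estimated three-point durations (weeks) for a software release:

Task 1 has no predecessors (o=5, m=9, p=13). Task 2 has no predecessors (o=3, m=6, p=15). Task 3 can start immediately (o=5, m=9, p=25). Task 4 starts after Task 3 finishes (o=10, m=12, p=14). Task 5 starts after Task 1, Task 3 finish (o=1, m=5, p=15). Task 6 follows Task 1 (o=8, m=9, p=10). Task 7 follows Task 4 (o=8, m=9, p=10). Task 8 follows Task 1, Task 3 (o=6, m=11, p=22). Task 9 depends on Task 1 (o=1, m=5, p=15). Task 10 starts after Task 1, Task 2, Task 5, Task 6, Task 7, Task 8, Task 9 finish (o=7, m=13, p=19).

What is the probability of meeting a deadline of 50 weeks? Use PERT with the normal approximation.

te_Task 1 = (5 + 4·9 + 13)/6 = 54/6 = 9; σ²_Task 1 = ((13−5)/6)² = 1.778
te_Task 2 = (3 + 4·6 + 15)/6 = 42/6 = 7; σ²_Task 2 = ((15−3)/6)² = 4.000
te_Task 3 = (5 + 4·9 + 25)/6 = 66/6 = 11; σ²_Task 3 = ((25−5)/6)² = 11.111
te_Task 4 = (10 + 4·12 + 14)/6 = 72/6 = 12; σ²_Task 4 = ((14−10)/6)² = 0.444
te_Task 5 = (1 + 4·5 + 15)/6 = 36/6 = 6; σ²_Task 5 = ((15−1)/6)² = 5.444
te_Task 6 = (8 + 4·9 + 10)/6 = 54/6 = 9; σ²_Task 6 = ((10−8)/6)² = 0.111
te_Task 7 = (8 + 4·9 + 10)/6 = 54/6 = 9; σ²_Task 7 = ((10−8)/6)² = 0.111
te_Task 8 = (6 + 4·11 + 22)/6 = 72/6 = 12; σ²_Task 8 = ((22−6)/6)² = 7.111
te_Task 9 = (1 + 4·5 + 15)/6 = 36/6 = 6; σ²_Task 9 = ((15−1)/6)² = 5.444
te_Task 10 = (7 + 4·13 + 19)/6 = 78/6 = 13; σ²_Task 10 = ((19−7)/6)² = 4.000

Forward pass:
ES_Task 1 = 0; EF_Task 1 = 9
ES_Task 2 = 0; EF_Task 2 = 7
ES_Task 3 = 0; EF_Task 3 = 11
ES_Task 4 = 11; EF_Task 4 = 11+12 = 23
ES_Task 5 = max(EF_Task 1=9, EF_Task 3=11) = 11; EF_Task 5 = 11+6 = 17
ES_Task 6 = 9; EF_Task 6 = 9+9 = 18
ES_Task 7 = 23; EF_Task 7 = 23+9 = 32
ES_Task 8 = max(EF_Task 1=9, EF_Task 3=11) = 11; EF_Task 8 = 11+12 = 23
ES_Task 9 = 9; EF_Task 9 = 9+6 = 15
ES_Task 10 = max(EF_Task 1=9, EF_Task 2=7, EF_Task 5=17, EF_Task 6=18, EF_Task 7=32, EF_Task 8=23, EF_Task 9=15) = 32; EF_Task 10 = 32+13 = 45
Expected project duration μ = 45 weeks. Critical path: Task 3 → Task 4 → Task 7 → Task 10.

Variance along critical path = 11.111 + 0.444 + 0.111 + 4.000 = 15.667; σ = √15.667 = 3.958 weeks.
Z = (50 − 45) / 3.958 = 1.263
P(T ≤ 50) = Φ(1.263) ≈ 0.897

0.897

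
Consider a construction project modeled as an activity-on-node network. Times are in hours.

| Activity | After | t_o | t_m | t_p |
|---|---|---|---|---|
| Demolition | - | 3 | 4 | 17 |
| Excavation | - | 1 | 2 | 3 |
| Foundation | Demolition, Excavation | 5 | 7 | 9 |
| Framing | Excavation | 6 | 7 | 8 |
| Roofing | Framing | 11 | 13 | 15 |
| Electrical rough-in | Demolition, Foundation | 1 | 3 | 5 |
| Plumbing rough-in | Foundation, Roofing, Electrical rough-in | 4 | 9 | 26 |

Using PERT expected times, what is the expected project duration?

33 hours

te_Demolition = (3 + 4·4 + 17)/6 = 36/6 = 6
te_Excavation = (1 + 4·2 + 3)/6 = 12/6 = 2
te_Foundation = (5 + 4·7 + 9)/6 = 42/6 = 7
te_Framing = (6 + 4·7 + 8)/6 = 42/6 = 7
te_Roofing = (11 + 4·13 + 15)/6 = 78/6 = 13
te_Electrical rough-in = (1 + 4·3 + 5)/6 = 18/6 = 3
te_Plumbing rough-in = (4 + 4·9 + 26)/6 = 66/6 = 11

Forward pass:
ES_Demolition = 0; EF_Demolition = 6
ES_Excavation = 0; EF_Excavation = 2
ES_Foundation = max(EF_Demolition=6, EF_Excavation=2) = 6; EF_Foundation = 6+7 = 13
ES_Framing = 2; EF_Framing = 2+7 = 9
ES_Roofing = 9; EF_Roofing = 9+13 = 22
ES_Electrical rough-in = max(EF_Demolition=6, EF_Foundation=13) = 13; EF_Electrical rough-in = 13+3 = 16
ES_Plumbing rough-in = max(EF_Foundation=13, EF_Roofing=22, EF_Electrical rough-in=16) = 22; EF_Plumbing rough-in = 22+11 = 33
Expected project duration μ = 33 hours. Critical path: Excavation → Framing → Roofing → Plumbing rough-in.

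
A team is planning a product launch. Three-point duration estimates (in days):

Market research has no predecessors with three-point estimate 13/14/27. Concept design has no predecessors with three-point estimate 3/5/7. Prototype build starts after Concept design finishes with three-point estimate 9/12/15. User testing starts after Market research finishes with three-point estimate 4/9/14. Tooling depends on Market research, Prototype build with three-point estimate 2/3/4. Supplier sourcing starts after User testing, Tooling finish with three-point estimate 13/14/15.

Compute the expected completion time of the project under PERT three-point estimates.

39 days

te_Market research = (13 + 4·14 + 27)/6 = 96/6 = 16
te_Concept design = (3 + 4·5 + 7)/6 = 30/6 = 5
te_Prototype build = (9 + 4·12 + 15)/6 = 72/6 = 12
te_User testing = (4 + 4·9 + 14)/6 = 54/6 = 9
te_Tooling = (2 + 4·3 + 4)/6 = 18/6 = 3
te_Supplier sourcing = (13 + 4·14 + 15)/6 = 84/6 = 14

Forward pass:
ES_Market research = 0; EF_Market research = 16
ES_Concept design = 0; EF_Concept design = 5
ES_Prototype build = 5; EF_Prototype build = 5+12 = 17
ES_User testing = 16; EF_User testing = 16+9 = 25
ES_Tooling = max(EF_Market research=16, EF_Prototype build=17) = 17; EF_Tooling = 17+3 = 20
ES_Supplier sourcing = max(EF_User testing=25, EF_Tooling=20) = 25; EF_Supplier sourcing = 25+14 = 39
Expected project duration μ = 39 days. Critical path: Market research → User testing → Supplier sourcing.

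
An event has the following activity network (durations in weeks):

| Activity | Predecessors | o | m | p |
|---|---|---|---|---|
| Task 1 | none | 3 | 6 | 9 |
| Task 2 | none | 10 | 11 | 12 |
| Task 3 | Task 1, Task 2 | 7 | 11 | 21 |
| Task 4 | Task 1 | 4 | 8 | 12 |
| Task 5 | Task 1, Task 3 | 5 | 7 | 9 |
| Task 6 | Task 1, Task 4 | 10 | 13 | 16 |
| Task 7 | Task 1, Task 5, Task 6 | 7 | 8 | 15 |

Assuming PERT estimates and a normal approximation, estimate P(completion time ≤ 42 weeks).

0.859

te_Task 1 = (3 + 4·6 + 9)/6 = 36/6 = 6; σ²_Task 1 = ((9−3)/6)² = 1.000
te_Task 2 = (10 + 4·11 + 12)/6 = 66/6 = 11; σ²_Task 2 = ((12−10)/6)² = 0.111
te_Task 3 = (7 + 4·11 + 21)/6 = 72/6 = 12; σ²_Task 3 = ((21−7)/6)² = 5.444
te_Task 4 = (4 + 4·8 + 12)/6 = 48/6 = 8; σ²_Task 4 = ((12−4)/6)² = 1.778
te_Task 5 = (5 + 4·7 + 9)/6 = 42/6 = 7; σ²_Task 5 = ((9−5)/6)² = 0.444
te_Task 6 = (10 + 4·13 + 16)/6 = 78/6 = 13; σ²_Task 6 = ((16−10)/6)² = 1.000
te_Task 7 = (7 + 4·8 + 15)/6 = 54/6 = 9; σ²_Task 7 = ((15−7)/6)² = 1.778

Forward pass:
ES_Task 1 = 0; EF_Task 1 = 6
ES_Task 2 = 0; EF_Task 2 = 11
ES_Task 3 = max(EF_Task 1=6, EF_Task 2=11) = 11; EF_Task 3 = 11+12 = 23
ES_Task 4 = 6; EF_Task 4 = 6+8 = 14
ES_Task 5 = max(EF_Task 1=6, EF_Task 3=23) = 23; EF_Task 5 = 23+7 = 30
ES_Task 6 = max(EF_Task 1=6, EF_Task 4=14) = 14; EF_Task 6 = 14+13 = 27
ES_Task 7 = max(EF_Task 1=6, EF_Task 5=30, EF_Task 6=27) = 30; EF_Task 7 = 30+9 = 39
Expected project duration μ = 39 weeks. Critical path: Task 2 → Task 3 → Task 5 → Task 7.

Variance along critical path = 0.111 + 5.444 + 0.444 + 1.778 = 7.778; σ = √7.778 = 2.789 weeks.
Z = (42 − 39) / 2.789 = 1.076
P(T ≤ 42) = Φ(1.076) ≈ 0.859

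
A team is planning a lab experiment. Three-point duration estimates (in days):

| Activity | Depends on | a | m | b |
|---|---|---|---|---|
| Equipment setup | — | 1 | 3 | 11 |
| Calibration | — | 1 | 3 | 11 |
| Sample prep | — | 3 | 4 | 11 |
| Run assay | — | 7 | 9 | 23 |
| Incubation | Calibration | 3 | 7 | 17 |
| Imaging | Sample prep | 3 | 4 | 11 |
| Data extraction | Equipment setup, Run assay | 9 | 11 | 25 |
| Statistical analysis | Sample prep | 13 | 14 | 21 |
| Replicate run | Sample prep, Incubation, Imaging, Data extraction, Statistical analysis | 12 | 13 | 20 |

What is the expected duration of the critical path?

te_Equipment setup = (1 + 4·3 + 11)/6 = 24/6 = 4
te_Calibration = (1 + 4·3 + 11)/6 = 24/6 = 4
te_Sample prep = (3 + 4·4 + 11)/6 = 30/6 = 5
te_Run assay = (7 + 4·9 + 23)/6 = 66/6 = 11
te_Incubation = (3 + 4·7 + 17)/6 = 48/6 = 8
te_Imaging = (3 + 4·4 + 11)/6 = 30/6 = 5
te_Data extraction = (9 + 4·11 + 25)/6 = 78/6 = 13
te_Statistical analysis = (13 + 4·14 + 21)/6 = 90/6 = 15
te_Replicate run = (12 + 4·13 + 20)/6 = 84/6 = 14

Forward pass:
ES_Equipment setup = 0; EF_Equipment setup = 4
ES_Calibration = 0; EF_Calibration = 4
ES_Sample prep = 0; EF_Sample prep = 5
ES_Run assay = 0; EF_Run assay = 11
ES_Incubation = 4; EF_Incubation = 4+8 = 12
ES_Imaging = 5; EF_Imaging = 5+5 = 10
ES_Data extraction = max(EF_Equipment setup=4, EF_Run assay=11) = 11; EF_Data extraction = 11+13 = 24
ES_Statistical analysis = 5; EF_Statistical analysis = 5+15 = 20
ES_Replicate run = max(EF_Sample prep=5, EF_Incubation=12, EF_Imaging=10, EF_Data extraction=24, EF_Statistical analysis=20) = 24; EF_Replicate run = 24+14 = 38
Expected project duration μ = 38 days. Critical path: Run assay → Data extraction → Replicate run.

38 days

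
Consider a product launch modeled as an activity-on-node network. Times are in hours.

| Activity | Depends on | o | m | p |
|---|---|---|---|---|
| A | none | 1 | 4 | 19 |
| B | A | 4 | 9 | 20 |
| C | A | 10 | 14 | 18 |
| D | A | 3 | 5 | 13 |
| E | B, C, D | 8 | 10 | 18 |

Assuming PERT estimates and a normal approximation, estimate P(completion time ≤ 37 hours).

0.948

te_A = (1 + 4·4 + 19)/6 = 36/6 = 6; σ²_A = ((19−1)/6)² = 9.000
te_B = (4 + 4·9 + 20)/6 = 60/6 = 10; σ²_B = ((20−4)/6)² = 7.111
te_C = (10 + 4·14 + 18)/6 = 84/6 = 14; σ²_C = ((18−10)/6)² = 1.778
te_D = (3 + 4·5 + 13)/6 = 36/6 = 6; σ²_D = ((13−3)/6)² = 2.778
te_E = (8 + 4·10 + 18)/6 = 66/6 = 11; σ²_E = ((18−8)/6)² = 2.778

Forward pass:
ES_A = 0; EF_A = 6
ES_B = 6; EF_B = 6+10 = 16
ES_C = 6; EF_C = 6+14 = 20
ES_D = 6; EF_D = 6+6 = 12
ES_E = max(EF_B=16, EF_C=20, EF_D=12) = 20; EF_E = 20+11 = 31
Expected project duration μ = 31 hours. Critical path: A → C → E.

Variance along critical path = 9.000 + 1.778 + 2.778 = 13.556; σ = √13.556 = 3.682 hours.
Z = (37 − 31) / 3.682 = 1.630
P(T ≤ 37) = Φ(1.630) ≈ 0.948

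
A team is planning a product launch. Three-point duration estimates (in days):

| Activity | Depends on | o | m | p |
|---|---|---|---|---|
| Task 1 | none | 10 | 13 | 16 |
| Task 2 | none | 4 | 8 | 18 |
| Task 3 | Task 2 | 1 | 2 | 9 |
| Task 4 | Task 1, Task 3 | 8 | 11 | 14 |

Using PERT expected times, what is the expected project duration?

24 days

te_Task 1 = (10 + 4·13 + 16)/6 = 78/6 = 13
te_Task 2 = (4 + 4·8 + 18)/6 = 54/6 = 9
te_Task 3 = (1 + 4·2 + 9)/6 = 18/6 = 3
te_Task 4 = (8 + 4·11 + 14)/6 = 66/6 = 11

Forward pass:
ES_Task 1 = 0; EF_Task 1 = 13
ES_Task 2 = 0; EF_Task 2 = 9
ES_Task 3 = 9; EF_Task 3 = 9+3 = 12
ES_Task 4 = max(EF_Task 1=13, EF_Task 3=12) = 13; EF_Task 4 = 13+11 = 24
Expected project duration μ = 24 days. Critical path: Task 1 → Task 4.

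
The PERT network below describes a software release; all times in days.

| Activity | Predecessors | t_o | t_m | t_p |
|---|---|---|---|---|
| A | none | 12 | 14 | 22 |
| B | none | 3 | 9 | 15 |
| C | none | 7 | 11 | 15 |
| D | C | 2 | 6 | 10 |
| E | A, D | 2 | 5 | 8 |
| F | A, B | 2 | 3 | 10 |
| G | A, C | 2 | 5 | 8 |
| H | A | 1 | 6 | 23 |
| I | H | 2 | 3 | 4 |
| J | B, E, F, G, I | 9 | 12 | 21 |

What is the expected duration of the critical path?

te_A = (12 + 4·14 + 22)/6 = 90/6 = 15
te_B = (3 + 4·9 + 15)/6 = 54/6 = 9
te_C = (7 + 4·11 + 15)/6 = 66/6 = 11
te_D = (2 + 4·6 + 10)/6 = 36/6 = 6
te_E = (2 + 4·5 + 8)/6 = 30/6 = 5
te_F = (2 + 4·3 + 10)/6 = 24/6 = 4
te_G = (2 + 4·5 + 8)/6 = 30/6 = 5
te_H = (1 + 4·6 + 23)/6 = 48/6 = 8
te_I = (2 + 4·3 + 4)/6 = 18/6 = 3
te_J = (9 + 4·12 + 21)/6 = 78/6 = 13

Forward pass:
ES_A = 0; EF_A = 15
ES_B = 0; EF_B = 9
ES_C = 0; EF_C = 11
ES_D = 11; EF_D = 11+6 = 17
ES_E = max(EF_A=15, EF_D=17) = 17; EF_E = 17+5 = 22
ES_F = max(EF_A=15, EF_B=9) = 15; EF_F = 15+4 = 19
ES_G = max(EF_A=15, EF_C=11) = 15; EF_G = 15+5 = 20
ES_H = 15; EF_H = 15+8 = 23
ES_I = 23; EF_I = 23+3 = 26
ES_J = max(EF_B=9, EF_E=22, EF_F=19, EF_G=20, EF_I=26) = 26; EF_J = 26+13 = 39
Expected project duration μ = 39 days. Critical path: A → H → I → J.

39 days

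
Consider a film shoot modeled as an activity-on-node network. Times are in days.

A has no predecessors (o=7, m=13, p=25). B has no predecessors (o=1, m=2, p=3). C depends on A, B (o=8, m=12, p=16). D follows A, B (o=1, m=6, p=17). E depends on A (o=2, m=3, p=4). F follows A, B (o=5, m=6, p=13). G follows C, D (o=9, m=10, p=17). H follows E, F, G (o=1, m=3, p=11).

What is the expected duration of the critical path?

41 days

te_A = (7 + 4·13 + 25)/6 = 84/6 = 14
te_B = (1 + 4·2 + 3)/6 = 12/6 = 2
te_C = (8 + 4·12 + 16)/6 = 72/6 = 12
te_D = (1 + 4·6 + 17)/6 = 42/6 = 7
te_E = (2 + 4·3 + 4)/6 = 18/6 = 3
te_F = (5 + 4·6 + 13)/6 = 42/6 = 7
te_G = (9 + 4·10 + 17)/6 = 66/6 = 11
te_H = (1 + 4·3 + 11)/6 = 24/6 = 4

Forward pass:
ES_A = 0; EF_A = 14
ES_B = 0; EF_B = 2
ES_C = max(EF_A=14, EF_B=2) = 14; EF_C = 14+12 = 26
ES_D = max(EF_A=14, EF_B=2) = 14; EF_D = 14+7 = 21
ES_E = 14; EF_E = 14+3 = 17
ES_F = max(EF_A=14, EF_B=2) = 14; EF_F = 14+7 = 21
ES_G = max(EF_C=26, EF_D=21) = 26; EF_G = 26+11 = 37
ES_H = max(EF_E=17, EF_F=21, EF_G=37) = 37; EF_H = 37+4 = 41
Expected project duration μ = 41 days. Critical path: A → C → G → H.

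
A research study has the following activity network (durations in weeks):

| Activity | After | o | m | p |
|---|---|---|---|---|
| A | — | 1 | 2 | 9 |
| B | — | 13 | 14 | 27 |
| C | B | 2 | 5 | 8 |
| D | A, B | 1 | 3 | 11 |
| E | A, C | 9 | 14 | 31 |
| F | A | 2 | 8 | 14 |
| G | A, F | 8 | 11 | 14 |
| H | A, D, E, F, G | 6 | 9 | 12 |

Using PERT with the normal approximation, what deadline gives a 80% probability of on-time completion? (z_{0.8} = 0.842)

te_A = (1 + 4·2 + 9)/6 = 18/6 = 3; σ²_A = ((9−1)/6)² = 1.778
te_B = (13 + 4·14 + 27)/6 = 96/6 = 16; σ²_B = ((27−13)/6)² = 5.444
te_C = (2 + 4·5 + 8)/6 = 30/6 = 5; σ²_C = ((8−2)/6)² = 1.000
te_D = (1 + 4·3 + 11)/6 = 24/6 = 4; σ²_D = ((11−1)/6)² = 2.778
te_E = (9 + 4·14 + 31)/6 = 96/6 = 16; σ²_E = ((31−9)/6)² = 13.444
te_F = (2 + 4·8 + 14)/6 = 48/6 = 8; σ²_F = ((14−2)/6)² = 4.000
te_G = (8 + 4·11 + 14)/6 = 66/6 = 11; σ²_G = ((14−8)/6)² = 1.000
te_H = (6 + 4·9 + 12)/6 = 54/6 = 9; σ²_H = ((12−6)/6)² = 1.000

Forward pass:
ES_A = 0; EF_A = 3
ES_B = 0; EF_B = 16
ES_C = 16; EF_C = 16+5 = 21
ES_D = max(EF_A=3, EF_B=16) = 16; EF_D = 16+4 = 20
ES_E = max(EF_A=3, EF_C=21) = 21; EF_E = 21+16 = 37
ES_F = 3; EF_F = 3+8 = 11
ES_G = max(EF_A=3, EF_F=11) = 11; EF_G = 11+11 = 22
ES_H = max(EF_A=3, EF_D=20, EF_E=37, EF_F=11, EF_G=22) = 37; EF_H = 37+9 = 46
Expected project duration μ = 46 weeks. Critical path: B → C → E → H.

Variance along critical path = 5.444 + 1.000 + 13.444 + 1.000 = 20.889; σ = 4.570 weeks.
D = μ + z·σ = 46 + 0.842·4.570 = 49.8 weeks

49.8 weeks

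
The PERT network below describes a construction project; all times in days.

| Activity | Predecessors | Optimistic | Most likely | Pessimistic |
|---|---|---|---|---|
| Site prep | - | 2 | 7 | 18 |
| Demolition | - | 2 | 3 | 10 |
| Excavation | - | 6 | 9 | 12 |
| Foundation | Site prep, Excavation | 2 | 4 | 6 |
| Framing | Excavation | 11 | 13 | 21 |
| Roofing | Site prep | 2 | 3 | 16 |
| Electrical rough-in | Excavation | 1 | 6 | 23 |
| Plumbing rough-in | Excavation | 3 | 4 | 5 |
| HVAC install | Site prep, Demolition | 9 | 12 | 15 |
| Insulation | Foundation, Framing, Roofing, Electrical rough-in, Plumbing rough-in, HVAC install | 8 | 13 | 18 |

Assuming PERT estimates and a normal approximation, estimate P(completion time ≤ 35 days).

te_Site prep = (2 + 4·7 + 18)/6 = 48/6 = 8; σ²_Site prep = ((18−2)/6)² = 7.111
te_Demolition = (2 + 4·3 + 10)/6 = 24/6 = 4; σ²_Demolition = ((10−2)/6)² = 1.778
te_Excavation = (6 + 4·9 + 12)/6 = 54/6 = 9; σ²_Excavation = ((12−6)/6)² = 1.000
te_Foundation = (2 + 4·4 + 6)/6 = 24/6 = 4; σ²_Foundation = ((6−2)/6)² = 0.444
te_Framing = (11 + 4·13 + 21)/6 = 84/6 = 14; σ²_Framing = ((21−11)/6)² = 2.778
te_Roofing = (2 + 4·3 + 16)/6 = 30/6 = 5; σ²_Roofing = ((16−2)/6)² = 5.444
te_Electrical rough-in = (1 + 4·6 + 23)/6 = 48/6 = 8; σ²_Electrical rough-in = ((23−1)/6)² = 13.444
te_Plumbing rough-in = (3 + 4·4 + 5)/6 = 24/6 = 4; σ²_Plumbing rough-in = ((5−3)/6)² = 0.111
te_HVAC install = (9 + 4·12 + 15)/6 = 72/6 = 12; σ²_HVAC install = ((15−9)/6)² = 1.000
te_Insulation = (8 + 4·13 + 18)/6 = 78/6 = 13; σ²_Insulation = ((18−8)/6)² = 2.778

Forward pass:
ES_Site prep = 0; EF_Site prep = 8
ES_Demolition = 0; EF_Demolition = 4
ES_Excavation = 0; EF_Excavation = 9
ES_Foundation = max(EF_Site prep=8, EF_Excavation=9) = 9; EF_Foundation = 9+4 = 13
ES_Framing = 9; EF_Framing = 9+14 = 23
ES_Roofing = 8; EF_Roofing = 8+5 = 13
ES_Electrical rough-in = 9; EF_Electrical rough-in = 9+8 = 17
ES_Plumbing rough-in = 9; EF_Plumbing rough-in = 9+4 = 13
ES_HVAC install = max(EF_Site prep=8, EF_Demolition=4) = 8; EF_HVAC install = 8+12 = 20
ES_Insulation = max(EF_Foundation=13, EF_Framing=23, EF_Roofing=13, EF_Electrical rough-in=17, EF_Plumbing rough-in=13, EF_HVAC install=20) = 23; EF_Insulation = 23+13 = 36
Expected project duration μ = 36 days. Critical path: Excavation → Framing → Insulation.

Variance along critical path = 1.000 + 2.778 + 2.778 = 6.556; σ = √6.556 = 2.560 days.
Z = (35 − 36) / 2.560 = -0.391
P(T ≤ 35) = Φ(-0.391) ≈ 0.348

0.348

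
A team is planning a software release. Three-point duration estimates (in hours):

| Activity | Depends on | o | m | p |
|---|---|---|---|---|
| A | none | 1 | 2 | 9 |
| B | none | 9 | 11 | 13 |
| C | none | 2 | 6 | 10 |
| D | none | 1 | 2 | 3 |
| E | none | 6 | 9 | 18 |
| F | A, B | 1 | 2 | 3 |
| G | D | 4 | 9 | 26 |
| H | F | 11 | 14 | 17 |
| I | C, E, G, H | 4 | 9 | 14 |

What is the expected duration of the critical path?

te_A = (1 + 4·2 + 9)/6 = 18/6 = 3
te_B = (9 + 4·11 + 13)/6 = 66/6 = 11
te_C = (2 + 4·6 + 10)/6 = 36/6 = 6
te_D = (1 + 4·2 + 3)/6 = 12/6 = 2
te_E = (6 + 4·9 + 18)/6 = 60/6 = 10
te_F = (1 + 4·2 + 3)/6 = 12/6 = 2
te_G = (4 + 4·9 + 26)/6 = 66/6 = 11
te_H = (11 + 4·14 + 17)/6 = 84/6 = 14
te_I = (4 + 4·9 + 14)/6 = 54/6 = 9

Forward pass:
ES_A = 0; EF_A = 3
ES_B = 0; EF_B = 11
ES_C = 0; EF_C = 6
ES_D = 0; EF_D = 2
ES_E = 0; EF_E = 10
ES_F = max(EF_A=3, EF_B=11) = 11; EF_F = 11+2 = 13
ES_G = 2; EF_G = 2+11 = 13
ES_H = 13; EF_H = 13+14 = 27
ES_I = max(EF_C=6, EF_E=10, EF_G=13, EF_H=27) = 27; EF_I = 27+9 = 36
Expected project duration μ = 36 hours. Critical path: B → F → H → I.

36 hours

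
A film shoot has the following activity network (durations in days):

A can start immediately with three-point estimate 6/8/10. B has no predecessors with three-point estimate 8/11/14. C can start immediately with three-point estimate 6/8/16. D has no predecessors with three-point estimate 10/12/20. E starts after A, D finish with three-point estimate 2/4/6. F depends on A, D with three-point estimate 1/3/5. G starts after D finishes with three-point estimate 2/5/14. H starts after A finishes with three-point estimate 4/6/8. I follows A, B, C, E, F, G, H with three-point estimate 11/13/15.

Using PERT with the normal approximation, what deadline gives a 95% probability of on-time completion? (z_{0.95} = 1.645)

36.4 days

te_A = (6 + 4·8 + 10)/6 = 48/6 = 8; σ²_A = ((10−6)/6)² = 0.444
te_B = (8 + 4·11 + 14)/6 = 66/6 = 11; σ²_B = ((14−8)/6)² = 1.000
te_C = (6 + 4·8 + 16)/6 = 54/6 = 9; σ²_C = ((16−6)/6)² = 2.778
te_D = (10 + 4·12 + 20)/6 = 78/6 = 13; σ²_D = ((20−10)/6)² = 2.778
te_E = (2 + 4·4 + 6)/6 = 24/6 = 4; σ²_E = ((6−2)/6)² = 0.444
te_F = (1 + 4·3 + 5)/6 = 18/6 = 3; σ²_F = ((5−1)/6)² = 0.444
te_G = (2 + 4·5 + 14)/6 = 36/6 = 6; σ²_G = ((14−2)/6)² = 4.000
te_H = (4 + 4·6 + 8)/6 = 36/6 = 6; σ²_H = ((8−4)/6)² = 0.444
te_I = (11 + 4·13 + 15)/6 = 78/6 = 13; σ²_I = ((15−11)/6)² = 0.444

Forward pass:
ES_A = 0; EF_A = 8
ES_B = 0; EF_B = 11
ES_C = 0; EF_C = 9
ES_D = 0; EF_D = 13
ES_E = max(EF_A=8, EF_D=13) = 13; EF_E = 13+4 = 17
ES_F = max(EF_A=8, EF_D=13) = 13; EF_F = 13+3 = 16
ES_G = 13; EF_G = 13+6 = 19
ES_H = 8; EF_H = 8+6 = 14
ES_I = max(EF_A=8, EF_B=11, EF_C=9, EF_E=17, EF_F=16, EF_G=19, EF_H=14) = 19; EF_I = 19+13 = 32
Expected project duration μ = 32 days. Critical path: D → G → I.

Variance along critical path = 2.778 + 4.000 + 0.444 = 7.222; σ = 2.687 days.
D = μ + z·σ = 32 + 1.645·2.687 = 36.4 days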